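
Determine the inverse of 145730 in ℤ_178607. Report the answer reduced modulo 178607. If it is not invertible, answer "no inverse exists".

no inverse exists

Compute gcd(145730, 178607):
178607 = 1·145730 + 32877
145730 = 4·32877 + 14222
32877 = 2·14222 + 4433
14222 = 3·4433 + 923
4433 = 4·923 + 741
923 = 1·741 + 182
741 = 4·182 + 13
182 = 14·13 + 0
Since gcd = 13 > 1, 145730 is not a unit mod 178607.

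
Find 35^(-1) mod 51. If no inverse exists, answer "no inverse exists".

35

Run Euclid on (51, 35):
51 = 1·35 + 16
35 = 2·16 + 3
16 = 5·3 + 1
3 = 3·1 + 0
gcd = 1, so the inverse exists. Back-substitute:
1 = 16 − 5·3
1 = −5·35 + 11·16
1 = 11·51 − 16·35
So 35·(-16) ≡ 1 (mod 51), and -16 ≡ 35 (mod 51).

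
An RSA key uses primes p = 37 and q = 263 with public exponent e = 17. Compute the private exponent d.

3329

φ(n) = (p−1)(q−1) = 36·262 = 9432.
Need d with 17·d ≡ 1 (mod 9432). Apply the extended Euclidean algorithm:
9432 = 554×17 + 14
17 = 1×14 + 3
14 = 4×3 + 2
3 = 1×2 + 1
2 = 2×1 + 0
Back-substitute:
1 = 3 − 2
1 = −14 + 5·3
1 = 5·17 − 6·14
1 = −6·9432 + 3329·17
So 17·3329 ≡ 1 (mod 9432), hence d = 3329.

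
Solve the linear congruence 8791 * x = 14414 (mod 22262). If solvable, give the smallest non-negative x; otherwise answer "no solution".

15758

First find gcd(8791, 22262):
22262 = 2·8791 + 4680
8791 = 1·4680 + 4111
4680 = 1·4111 + 569
4111 = 7·569 + 128
569 = 4·128 + 57
128 = 2·57 + 14
57 = 4·14 + 1
14 = 14·1 + 0
gcd = 1, so a unique solution mod 22262 exists.
Back-substitute for the Bézout coefficients:
1 = 57 − 4·14
1 = −4·128 + 9·57
1 = 9·569 − 40·128
1 = −40·4111 + 289·569
1 = 289·4680 − 329·4111
1 = −329·8791 + 618·4680
1 = 618·22262 − 1565·8791
So 8791·(-1565) ≡ 1 (mod 22262), giving 8791⁻¹ ≡ 20697.
x ≡ 8791⁻¹·14414 ≡ 20697·14414 ≡ 15758 (mod 22262).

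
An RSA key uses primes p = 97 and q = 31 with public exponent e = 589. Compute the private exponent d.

709

φ(n) = (p−1)(q−1) = 96·30 = 2880.
Need d with 589·d ≡ 1 (mod 2880). Apply the extended Euclidean algorithm:
2880 = 4*589 + 524
589 = 1*524 + 65
524 = 8*65 + 4
65 = 16*4 + 1
4 = 4*1 + 0
Back-substitute:
1 = 65 − 16·4
1 = −16·524 + 129·65
1 = 129·589 − 145·524
1 = −145·2880 + 709·589
So 589·709 ≡ 1 (mod 2880), hence d = 709.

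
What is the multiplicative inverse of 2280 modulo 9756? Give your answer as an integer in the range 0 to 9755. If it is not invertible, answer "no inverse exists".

no inverse exists

Compute gcd(2280, 9756):
9756 = 4*2280 + 636
2280 = 3*636 + 372
636 = 1*372 + 264
372 = 1*264 + 108
264 = 2*108 + 48
108 = 2*48 + 12
48 = 4*12 + 0
gcd(2280, 9756) = 12 ≠ 1, so 2280 has no multiplicative inverse modulo 9756.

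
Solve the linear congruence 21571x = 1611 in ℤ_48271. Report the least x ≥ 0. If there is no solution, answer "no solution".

First find gcd(21571, 48271):
48271 = 2×21571 + 5129
21571 = 4×5129 + 1055
5129 = 4×1055 + 909
1055 = 1×909 + 146
909 = 6×146 + 33
146 = 4×33 + 14
33 = 2×14 + 5
14 = 2×5 + 4
5 = 1×4 + 1
4 = 4×1 + 0
gcd = 1, so a unique solution mod 48271 exists.
Back-substitute for the Bézout coefficients:
1 = 5 − 4
1 = −14 + 3·5
1 = 3·33 − 7·14
1 = −7·146 + 31·33
1 = 31·909 − 193·146
1 = −193·1055 + 224·909
1 = 224·5129 − 1089·1055
1 = −1089·21571 + 4580·5129
1 = 4580·48271 − 10249·21571
So 21571·(-10249) ≡ 1 (mod 48271), giving 21571⁻¹ ≡ 38022.
x ≡ 21571⁻¹·1611 ≡ 38022·1611 ≡ 45814 (mod 48271).

45814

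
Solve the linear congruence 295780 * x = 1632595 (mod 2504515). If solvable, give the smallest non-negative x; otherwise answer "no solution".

398545

First find gcd(295780, 2504515):
2504515 = 8*295780 + 138275
295780 = 2*138275 + 19230
138275 = 7*19230 + 3665
19230 = 5*3665 + 905
3665 = 4*905 + 45
905 = 20*45 + 5
45 = 9*5 + 0
gcd = 5 and 5 | 1632595, so solutions exist. Divide through by 5: 59156x ≡ 326519 (mod 500903).
Now find 59156⁻¹ mod 500903:
500903 = 8×59156 + 27655
59156 = 2×27655 + 3846
27655 = 7×3846 + 733
3846 = 5×733 + 181
733 = 4×181 + 9
181 = 20×9 + 1
9 = 9×1 + 0
Back-substitute:
1 = 181 − 20·9
1 = −20·733 + 81·181
1 = 81·3846 − 425·733
1 = −425·27655 + 3056·3846
1 = 3056·59156 − 6537·27655
1 = −6537·500903 + 55352·59156
So 59156⁻¹ ≡ 55352 (mod 500903).
Then x ≡ 55352·326519 ≡ 398545 (mod 500903); the smallest non-negative solution is x = 398545.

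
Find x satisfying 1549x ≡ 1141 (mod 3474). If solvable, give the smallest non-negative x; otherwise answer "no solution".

151

First find gcd(1549, 3474):
3474 = 2×1549 + 376
1549 = 4×376 + 45
376 = 8×45 + 16
45 = 2×16 + 13
16 = 1×13 + 3
13 = 4×3 + 1
3 = 3×1 + 0
gcd = 1, so a unique solution mod 3474 exists.
Back-substitute for the Bézout coefficients:
1 = 13 − 4·3
1 = −4·16 + 5·13
1 = 5·45 − 14·16
1 = −14·376 + 117·45
1 = 117·1549 − 482·376
1 = −482·3474 + 1081·1549
So 1549·(1081) ≡ 1 (mod 3474), giving 1549⁻¹ ≡ 1081.
x ≡ 1549⁻¹·1141 ≡ 1081·1141 ≡ 151 (mod 3474).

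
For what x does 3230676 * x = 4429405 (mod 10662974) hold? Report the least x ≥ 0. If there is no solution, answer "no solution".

gcd(3230676, 10662974):
10662974 = 3*3230676 + 970946
3230676 = 3*970946 + 317838
970946 = 3*317838 + 17432
317838 = 18*17432 + 4062
17432 = 4*4062 + 1184
4062 = 3*1184 + 510
1184 = 2*510 + 164
510 = 3*164 + 18
164 = 9*18 + 2
18 = 9*2 + 0
gcd = 2, but 2 ∤ 4429405, so the congruence has no solution.

no solution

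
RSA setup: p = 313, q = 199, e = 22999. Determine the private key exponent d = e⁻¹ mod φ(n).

φ(n) = (p−1)(q−1) = 312·198 = 61776.
Need d with 22999·d ≡ 1 (mod 61776). Apply the extended Euclidean algorithm:
61776 = 2×22999 + 15778
22999 = 1×15778 + 7221
15778 = 2×7221 + 1336
7221 = 5×1336 + 541
1336 = 2×541 + 254
541 = 2×254 + 33
254 = 7×33 + 23
33 = 1×23 + 10
23 = 2×10 + 3
10 = 3×3 + 1
3 = 3×1 + 0
Back-substitute:
1 = 10 − 3·3
1 = −3·23 + 7·10
1 = 7·33 − 10·23
1 = −10·254 + 77·33
1 = 77·541 − 164·254
1 = −164·1336 + 405·541
1 = 405·7221 − 2189·1336
1 = −2189·15778 + 4783·7221
1 = 4783·22999 − 6972·15778
1 = −6972·61776 + 18727·22999
So 22999·18727 ≡ 1 (mod 61776), hence d = 18727.

18727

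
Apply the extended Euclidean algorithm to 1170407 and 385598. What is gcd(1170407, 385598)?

1

Euclidean algorithm:
1170407 = 3*385598 + 13613
385598 = 28*13613 + 4434
13613 = 3*4434 + 311
4434 = 14*311 + 80
311 = 3*80 + 71
80 = 1*71 + 9
71 = 7*9 + 8
9 = 1*8 + 1
8 = 8*1 + 0
gcd(1170407, 385598) = 1.
Express as a combination:
1 = 9 − 8
1 = −71 + 8·9
1 = 8·80 − 9·71
1 = −9·311 + 35·80
1 = 35·4434 − 499·311
1 = −499·13613 + 1532·4434
1 = 1532·385598 − 43395·13613
1 = −43395·1170407 + 131717·385598
So 1 = (-43395)·1170407 + (131717)·385598.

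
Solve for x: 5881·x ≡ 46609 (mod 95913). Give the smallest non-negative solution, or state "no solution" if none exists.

First find gcd(5881, 95913):
95913 = 16*5881 + 1817
5881 = 3*1817 + 430
1817 = 4*430 + 97
430 = 4*97 + 42
97 = 2*42 + 13
42 = 3*13 + 3
13 = 4*3 + 1
3 = 3*1 + 0
gcd = 1, so a unique solution mod 95913 exists.
Back-substitute for the Bézout coefficients:
1 = 13 − 4·3
1 = −4·42 + 13·13
1 = 13·97 − 30·42
1 = −30·430 + 133·97
1 = 133·1817 − 562·430
1 = −562·5881 + 1819·1817
1 = 1819·95913 − 29666·5881
So 5881·(-29666) ≡ 1 (mod 95913), giving 5881⁻¹ ≡ 66247.
x ≡ 5881⁻¹·46609 ≡ 66247·46609 ≡ 75127 (mod 95913).

75127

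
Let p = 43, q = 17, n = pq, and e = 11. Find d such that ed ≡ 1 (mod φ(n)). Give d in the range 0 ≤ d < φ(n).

φ(n) = (p−1)(q−1) = 42·16 = 672.
Need d with 11·d ≡ 1 (mod 672). Apply the extended Euclidean algorithm:
672 = 61*11 + 1
11 = 11*1 + 0
Back-substitute:
1 = 672 − 61·11
So 11·(-61) ≡ 1 (mod 672), hence d ≡ -61 ≡ 611 (mod 672).

611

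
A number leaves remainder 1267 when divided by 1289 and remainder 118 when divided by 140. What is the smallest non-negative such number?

180438

Write x = 1267 + 1289·k. Then 1289·k ≡ 118 − 1267 ≡ 111 (mod 140).
Need 1289⁻¹ mod 140. Extended Euclid on (140, 29):
140 = 4*29 + 24
29 = 1*24 + 5
24 = 4*5 + 4
5 = 1*4 + 1
4 = 4*1 + 0
Back-substitute:
1 = 5 − 4
1 = −24 + 5·5
1 = 5·29 − 6·24
1 = −6·140 + 29·29
1289⁻¹ ≡ 29 (mod 140), so k ≡ 29·111 ≡ 139 (mod 140).
x = 1267 + 1289·139 = 180438.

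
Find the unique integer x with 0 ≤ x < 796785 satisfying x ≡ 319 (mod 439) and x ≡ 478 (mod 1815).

292693

Write x = 319 + 439·k. Then 439·k ≡ 478 − 319 ≡ 159 (mod 1815).
Need 439⁻¹ mod 1815. Extended Euclid on (1815, 439):
1815 = 4·439 + 59
439 = 7·59 + 26
59 = 2·26 + 7
26 = 3·7 + 5
7 = 1·5 + 2
5 = 2·2 + 1
2 = 2·1 + 0
Back-substitute:
1 = 5 − 2·2
1 = −2·7 + 3·5
1 = 3·26 − 11·7
1 = −11·59 + 25·26
1 = 25·439 − 186·59
1 = −186·1815 + 769·439
439⁻¹ ≡ 769 (mod 1815), so k ≡ 769·159 ≡ 666 (mod 1815).
x = 319 + 439·666 = 292693.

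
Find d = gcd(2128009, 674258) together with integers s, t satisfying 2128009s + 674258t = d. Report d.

13

Euclidean algorithm:
2128009 = 3*674258 + 105235
674258 = 6*105235 + 42848
105235 = 2*42848 + 19539
42848 = 2*19539 + 3770
19539 = 5*3770 + 689
3770 = 5*689 + 325
689 = 2*325 + 39
325 = 8*39 + 13
39 = 3*13 + 0
gcd(2128009, 674258) = 13.
Working backward:
13 = 325 − 8·39
13 = −8·689 + 17·325
13 = 17·3770 − 93·689
13 = −93·19539 + 482·3770
13 = 482·42848 − 1057·19539
13 = −1057·105235 + 2596·42848
13 = 2596·674258 − 16633·105235
13 = −16633·2128009 + 52495·674258
So 13 = (-16633)·2128009 + (52495)·674258.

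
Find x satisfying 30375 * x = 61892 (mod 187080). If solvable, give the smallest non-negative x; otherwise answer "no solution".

gcd(30375, 187080):
187080 = 6×30375 + 4830
30375 = 6×4830 + 1395
4830 = 3×1395 + 645
1395 = 2×645 + 105
645 = 6×105 + 15
105 = 7×15 + 0
gcd = 15, but 15 ∤ 61892, so the congruence has no solution.

no solution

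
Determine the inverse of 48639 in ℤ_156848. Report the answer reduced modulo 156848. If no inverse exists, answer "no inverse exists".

93311

Apply the Euclidean algorithm to 156848 and 48639:
156848 = 3·48639 + 10931
48639 = 4·10931 + 4915
10931 = 2·4915 + 1101
4915 = 4·1101 + 511
1101 = 2·511 + 79
511 = 6·79 + 37
79 = 2·37 + 5
37 = 7·5 + 2
5 = 2·2 + 1
2 = 2·1 + 0
Since gcd(48639, 156848) = 1, back-substitute to write 1 as a combination:
1 = 5 − 2·2
1 = −2·37 + 15·5
1 = 15·79 − 32·37
1 = −32·511 + 207·79
1 = 207·1101 − 446·511
1 = −446·4915 + 1991·1101
1 = 1991·10931 − 4428·4915
1 = −4428·48639 + 19703·10931
1 = 19703·156848 − 63537·48639
Hence 48639⁻¹ ≡ -63537 ≡ 93311 (mod 156848).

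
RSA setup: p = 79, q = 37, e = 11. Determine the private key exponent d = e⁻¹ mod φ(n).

1787

φ(n) = (p−1)(q−1) = 78·36 = 2808.
Need d with 11·d ≡ 1 (mod 2808). Apply the extended Euclidean algorithm:
2808 = 255×11 + 3
11 = 3×3 + 2
3 = 1×2 + 1
2 = 2×1 + 0
Back-substitute:
1 = 3 − 2
1 = −11 + 4·3
1 = 4·2808 − 1021·11
So 11·(-1021) ≡ 1 (mod 2808), hence d ≡ -1021 ≡ 1787 (mod 2808).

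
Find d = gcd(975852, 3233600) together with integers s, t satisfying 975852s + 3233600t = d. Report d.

Repeated division:
3233600 = 3×975852 + 306044
975852 = 3×306044 + 57720
306044 = 5×57720 + 17444
57720 = 3×17444 + 5388
17444 = 3×5388 + 1280
5388 = 4×1280 + 268
1280 = 4×268 + 208
268 = 1×208 + 60
208 = 3×60 + 28
60 = 2×28 + 4
28 = 7×4 + 0
gcd(975852, 3233600) = 4.
Express as a combination:
4 = 60 − 2·28
4 = −2·208 + 7·60
4 = 7·268 − 9·208
4 = −9·1280 + 43·268
4 = 43·5388 − 181·1280
4 = −181·17444 + 586·5388
4 = 586·57720 − 1939·17444
4 = −1939·306044 + 10281·57720
4 = 10281·975852 − 32782·306044
4 = −32782·3233600 + 108627·975852
So 4 = (-32782)·3233600 + (108627)·975852.

4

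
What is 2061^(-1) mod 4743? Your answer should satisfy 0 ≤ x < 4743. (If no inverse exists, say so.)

Euclidean algorithm on 4743, 2061:
4743 = 2×2061 + 621
2061 = 3×621 + 198
621 = 3×198 + 27
198 = 7×27 + 9
27 = 3×9 + 0
The gcd is 9, not 1, hence no inverse exists.

no inverse exists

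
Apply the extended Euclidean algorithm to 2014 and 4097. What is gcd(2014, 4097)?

Repeated division:
4097 = 2×2014 + 69
2014 = 29×69 + 13
69 = 5×13 + 4
13 = 3×4 + 1
4 = 4×1 + 0
gcd(2014, 4097) = 1.
Back-substituting:
1 = 13 − 3·4
1 = −3·69 + 16·13
1 = 16·2014 − 467·69
1 = −467·4097 + 950·2014
So 1 = (-467)·4097 + (950)·2014.

1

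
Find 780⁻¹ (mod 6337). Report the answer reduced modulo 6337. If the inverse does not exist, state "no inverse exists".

4769

Extended Euclidean algorithm:
6337 = 8·780 + 97
780 = 8·97 + 4
97 = 24·4 + 1
4 = 4·1 + 0
The gcd is 1. Working backward:
1 = 97 − 24·4
1 = −24·780 + 193·97
1 = 193·6337 − 1568·780
So 780·(-1568) ≡ 1 (mod 6337), and -1568 ≡ 4769 (mod 6337).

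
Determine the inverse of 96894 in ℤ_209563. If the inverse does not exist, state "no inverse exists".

gcd(209563, 96894) by repeated division:
209563 = 2×96894 + 15775
96894 = 6×15775 + 2244
15775 = 7×2244 + 67
2244 = 33×67 + 33
67 = 2×33 + 1
33 = 33×1 + 0
The gcd is 1. Working backward:
1 = 67 − 2·33
1 = −2·2244 + 67·67
1 = 67·15775 − 471·2244
1 = −471·96894 + 2893·15775
1 = 2893·209563 − 6257·96894
Hence 96894⁻¹ ≡ -6257 ≡ 203306 (mod 209563).

203306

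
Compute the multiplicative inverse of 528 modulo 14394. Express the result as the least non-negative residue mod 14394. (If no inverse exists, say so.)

no inverse exists

Euclidean algorithm on 14394, 528:
14394 = 27*528 + 138
528 = 3*138 + 114
138 = 1*114 + 24
114 = 4*24 + 18
24 = 1*18 + 6
18 = 3*6 + 0
The gcd is 6, not 1, hence no inverse exists.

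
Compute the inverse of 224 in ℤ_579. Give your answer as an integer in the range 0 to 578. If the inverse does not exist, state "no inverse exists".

137

Run Euclid on (579, 224):
579 = 2×224 + 131
224 = 1×131 + 93
131 = 1×93 + 38
93 = 2×38 + 17
38 = 2×17 + 4
17 = 4×4 + 1
4 = 4×1 + 0
gcd = 1, so the inverse exists. Back-substitute:
1 = 17 − 4·4
1 = −4·38 + 9·17
1 = 9·93 − 22·38
1 = −22·131 + 31·93
1 = 31·224 − 53·131
1 = −53·579 + 137·224
So 224·137 ≡ 1 (mod 579).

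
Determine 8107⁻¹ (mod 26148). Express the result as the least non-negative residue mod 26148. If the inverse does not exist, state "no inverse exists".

Run Euclid on (26148, 8107):
26148 = 3*8107 + 1827
8107 = 4*1827 + 799
1827 = 2*799 + 229
799 = 3*229 + 112
229 = 2*112 + 5
112 = 22*5 + 2
5 = 2*2 + 1
2 = 2*1 + 0
gcd = 1, so the inverse exists. Back-substitute:
1 = 5 − 2·2
1 = −2·112 + 45·5
1 = 45·229 − 92·112
1 = −92·799 + 321·229
1 = 321·1827 − 734·799
1 = −734·8107 + 3257·1827
1 = 3257·26148 − 10505·8107
So 8107·(-10505) ≡ 1 (mod 26148), and -10505 ≡ 15643 (mod 26148).

15643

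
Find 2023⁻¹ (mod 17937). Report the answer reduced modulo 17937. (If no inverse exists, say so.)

13486

gcd(17937, 2023) by repeated division:
17937 = 8*2023 + 1753
2023 = 1*1753 + 270
1753 = 6*270 + 133
270 = 2*133 + 4
133 = 33*4 + 1
4 = 4*1 + 0
gcd = 1, so the inverse exists. Back-substitute:
1 = 133 − 33·4
1 = −33·270 + 67·133
1 = 67·1753 − 435·270
1 = −435·2023 + 502·1753
1 = 502·17937 − 4451·2023
Thus 2023·(-4451) ≡ 1 (mod 17937); reducing, -4451 mod 17937 = 13486.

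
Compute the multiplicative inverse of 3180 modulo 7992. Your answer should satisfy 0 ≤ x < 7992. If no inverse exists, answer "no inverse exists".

Euclidean algorithm on 7992, 3180:
7992 = 2·3180 + 1632
3180 = 1·1632 + 1548
1632 = 1·1548 + 84
1548 = 18·84 + 36
84 = 2·36 + 12
36 = 3·12 + 0
Since gcd = 12 > 1, 3180 is not a unit mod 7992.

no inverse exists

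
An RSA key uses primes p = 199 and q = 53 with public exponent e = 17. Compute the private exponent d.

1817

φ(n) = (p−1)(q−1) = 198·52 = 10296.
Need d with 17·d ≡ 1 (mod 10296). Apply the extended Euclidean algorithm:
10296 = 605·17 + 11
17 = 1·11 + 6
11 = 1·6 + 5
6 = 1·5 + 1
5 = 5·1 + 0
Back-substitute:
1 = 6 − 5
1 = −11 + 2·6
1 = 2·17 − 3·11
1 = −3·10296 + 1817·17
So 17·1817 ≡ 1 (mod 10296), hence d = 1817.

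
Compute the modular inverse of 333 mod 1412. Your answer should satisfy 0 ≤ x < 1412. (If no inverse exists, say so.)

653

Extended Euclidean algorithm:
1412 = 4·333 + 80
333 = 4·80 + 13
80 = 6·13 + 2
13 = 6·2 + 1
2 = 2·1 + 0
gcd = 1, so the inverse exists. Back-substitute:
1 = 13 − 6·2
1 = −6·80 + 37·13
1 = 37·333 − 154·80
1 = −154·1412 + 653·333
So 333·653 ≡ 1 (mod 1412).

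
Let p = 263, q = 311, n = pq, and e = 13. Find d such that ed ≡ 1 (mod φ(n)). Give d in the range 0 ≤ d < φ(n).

62477

φ(n) = (p−1)(q−1) = 262·310 = 81220.
Need d with 13·d ≡ 1 (mod 81220). Apply the extended Euclidean algorithm:
81220 = 6247*13 + 9
13 = 1*9 + 4
9 = 2*4 + 1
4 = 4*1 + 0
Back-substitute:
1 = 9 − 2·4
1 = −2·13 + 3·9
1 = 3·81220 − 18743·13
So 13·(-18743) ≡ 1 (mod 81220), hence d ≡ -18743 ≡ 62477 (mod 81220).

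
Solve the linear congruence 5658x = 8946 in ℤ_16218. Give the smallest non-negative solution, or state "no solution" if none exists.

First find gcd(5658, 16218):
16218 = 2×5658 + 4902
5658 = 1×4902 + 756
4902 = 6×756 + 366
756 = 2×366 + 24
366 = 15×24 + 6
24 = 4×6 + 0
gcd = 6 and 6 | 8946, so solutions exist. Divide through by 6: 943x ≡ 1491 (mod 2703).
Now find 943⁻¹ mod 2703:
2703 = 2×943 + 817
943 = 1×817 + 126
817 = 6×126 + 61
126 = 2×61 + 4
61 = 15×4 + 1
4 = 4×1 + 0
Back-substitute:
1 = 61 − 15·4
1 = −15·126 + 31·61
1 = 31·817 − 201·126
1 = −201·943 + 232·817
1 = 232·2703 − 665·943
So 943·(-665) ≡ 1 (mod 2703), i.e. 943⁻¹ ≡ 2038.
Then x ≡ 2038·1491 ≡ 486 (mod 2703); the smallest non-negative solution is x = 486.

486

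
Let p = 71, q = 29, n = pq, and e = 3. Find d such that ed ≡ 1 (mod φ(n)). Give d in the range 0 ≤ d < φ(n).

1307

φ(n) = (p−1)(q−1) = 70·28 = 1960.
Need d with 3·d ≡ 1 (mod 1960). Apply the extended Euclidean algorithm:
1960 = 653×3 + 1
3 = 3×1 + 0
Back-substitute:
1 = 1960 − 653·3
So 3·(-653) ≡ 1 (mod 1960), hence d ≡ -653 ≡ 1307 (mod 1960).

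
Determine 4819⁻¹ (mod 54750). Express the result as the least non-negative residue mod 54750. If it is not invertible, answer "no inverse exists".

24529

Extended Euclidean algorithm:
54750 = 11·4819 + 1741
4819 = 2·1741 + 1337
1741 = 1·1337 + 404
1337 = 3·404 + 125
404 = 3·125 + 29
125 = 4·29 + 9
29 = 3·9 + 2
9 = 4·2 + 1
2 = 2·1 + 0
gcd = 1, so the inverse exists. Back-substitute:
1 = 9 − 4·2
1 = −4·29 + 13·9
1 = 13·125 − 56·29
1 = −56·404 + 181·125
1 = 181·1337 − 599·404
1 = −599·1741 + 780·1337
1 = 780·4819 − 2159·1741
1 = −2159·54750 + 24529·4819
So 4819·24529 ≡ 1 (mod 54750).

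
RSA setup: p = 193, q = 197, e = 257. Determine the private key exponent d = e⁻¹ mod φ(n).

1025

φ(n) = (p−1)(q−1) = 192·196 = 37632.
Need d with 257·d ≡ 1 (mod 37632). Apply the extended Euclidean algorithm:
37632 = 146*257 + 110
257 = 2*110 + 37
110 = 2*37 + 36
37 = 1*36 + 1
36 = 36*1 + 0
Back-substitute:
1 = 37 − 36
1 = −110 + 3·37
1 = 3·257 − 7·110
1 = −7·37632 + 1025·257
So 257·1025 ≡ 1 (mod 37632), hence d = 1025.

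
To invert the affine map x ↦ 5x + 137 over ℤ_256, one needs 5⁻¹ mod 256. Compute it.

205

Apply the Euclidean algorithm to 256 and 5:
256 = 51*5 + 1
5 = 5*1 + 0
The gcd is 1. Working backward:
1 = 256 − 51·5
Hence 5⁻¹ ≡ -51 ≡ 205 (mod 256).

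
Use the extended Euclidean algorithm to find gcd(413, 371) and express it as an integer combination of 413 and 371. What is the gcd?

7

Apply Euclid's algorithm to 413 and 371:
413 = 1×371 + 42
371 = 8×42 + 35
42 = 1×35 + 7
35 = 5×7 + 0
gcd(413, 371) = 7.
Express as a combination:
7 = 42 − 35
7 = −371 + 9·42
7 = 9·413 − 10·371
So 7 = (9)·413 + (-10)·371.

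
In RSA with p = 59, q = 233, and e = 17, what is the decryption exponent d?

11873

φ(n) = (p−1)(q−1) = 58·232 = 13456.
Need d with 17·d ≡ 1 (mod 13456). Apply the extended Euclidean algorithm:
13456 = 791·17 + 9
17 = 1·9 + 8
9 = 1·8 + 1
8 = 8·1 + 0
Back-substitute:
1 = 9 − 8
1 = −17 + 2·9
1 = 2·13456 − 1583·17
So 17·(-1583) ≡ 1 (mod 13456), hence d ≡ -1583 ≡ 11873 (mod 13456).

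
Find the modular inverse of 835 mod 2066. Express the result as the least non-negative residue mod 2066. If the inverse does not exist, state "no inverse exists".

gcd(2066, 835) by repeated division:
2066 = 2*835 + 396
835 = 2*396 + 43
396 = 9*43 + 9
43 = 4*9 + 7
9 = 1*7 + 2
7 = 3*2 + 1
2 = 2*1 + 0
The gcd is 1. Working backward:
1 = 7 − 3·2
1 = −3·9 + 4·7
1 = 4·43 − 19·9
1 = −19·396 + 175·43
1 = 175·835 − 369·396
1 = −369·2066 + 913·835
So 835·913 ≡ 1 (mod 2066).

913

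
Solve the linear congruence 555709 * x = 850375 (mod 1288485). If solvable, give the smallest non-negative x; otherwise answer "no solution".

no solution

gcd(555709, 1288485):
1288485 = 2·555709 + 177067
555709 = 3·177067 + 24508
177067 = 7·24508 + 5511
24508 = 4·5511 + 2464
5511 = 2·2464 + 583
2464 = 4·583 + 132
583 = 4·132 + 55
132 = 2·55 + 22
55 = 2·22 + 11
22 = 2·11 + 0
gcd = 11, but 11 ∤ 850375, so the congruence has no solution.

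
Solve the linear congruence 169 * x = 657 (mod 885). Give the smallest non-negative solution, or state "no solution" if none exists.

648

First find gcd(169, 885):
885 = 5×169 + 40
169 = 4×40 + 9
40 = 4×9 + 4
9 = 2×4 + 1
4 = 4×1 + 0
gcd = 1, so a unique solution mod 885 exists.
Back-substitute for the Bézout coefficients:
1 = 9 − 2·4
1 = −2·40 + 9·9
1 = 9·169 − 38·40
1 = −38·885 + 199·169
So 169·(199) ≡ 1 (mod 885), giving 169⁻¹ ≡ 199.
x ≡ 169⁻¹·657 ≡ 199·657 ≡ 648 (mod 885).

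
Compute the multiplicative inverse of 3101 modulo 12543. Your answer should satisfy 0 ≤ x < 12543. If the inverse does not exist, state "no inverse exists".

Apply the Euclidean algorithm to 12543 and 3101:
12543 = 4*3101 + 139
3101 = 22*139 + 43
139 = 3*43 + 10
43 = 4*10 + 3
10 = 3*3 + 1
3 = 3*1 + 0
The gcd is 1. Working backward:
1 = 10 − 3·3
1 = −3·43 + 13·10
1 = 13·139 − 42·43
1 = −42·3101 + 937·139
1 = 937·12543 − 3790·3101
Thus 3101·(-3790) ≡ 1 (mod 12543); reducing, -3790 mod 12543 = 8753.

8753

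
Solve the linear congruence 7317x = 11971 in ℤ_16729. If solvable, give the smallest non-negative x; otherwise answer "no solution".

12709

First find gcd(7317, 16729):
16729 = 2*7317 + 2095
7317 = 3*2095 + 1032
2095 = 2*1032 + 31
1032 = 33*31 + 9
31 = 3*9 + 4
9 = 2*4 + 1
4 = 4*1 + 0
gcd = 1, so a unique solution mod 16729 exists.
Back-substitute for the Bézout coefficients:
1 = 9 − 2·4
1 = −2·31 + 7·9
1 = 7·1032 − 233·31
1 = −233·2095 + 473·1032
1 = 473·7317 − 1652·2095
1 = −1652·16729 + 3777·7317
So 7317·(3777) ≡ 1 (mod 16729), giving 7317⁻¹ ≡ 3777.
x ≡ 7317⁻¹·11971 ≡ 3777·11971 ≡ 12709 (mod 16729).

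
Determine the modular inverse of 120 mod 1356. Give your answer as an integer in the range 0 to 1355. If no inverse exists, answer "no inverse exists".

Euclidean algorithm on 1356, 120:
1356 = 11×120 + 36
120 = 3×36 + 12
36 = 3×12 + 0
Since gcd = 12 > 1, 120 is not a unit mod 1356.

no inverse exists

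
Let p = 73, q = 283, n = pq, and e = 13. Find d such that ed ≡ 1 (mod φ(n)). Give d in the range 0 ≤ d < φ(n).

φ(n) = (p−1)(q−1) = 72·282 = 20304.
Need d with 13·d ≡ 1 (mod 20304). Apply the extended Euclidean algorithm:
20304 = 1561*13 + 11
13 = 1*11 + 2
11 = 5*2 + 1
2 = 2*1 + 0
Back-substitute:
1 = 11 − 5·2
1 = −5·13 + 6·11
1 = 6·20304 − 9371·13
So 13·(-9371) ≡ 1 (mod 20304), hence d ≡ -9371 ≡ 10933 (mod 20304).

10933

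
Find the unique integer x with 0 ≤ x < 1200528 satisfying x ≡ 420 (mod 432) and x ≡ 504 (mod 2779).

Write x = 420 + 432·k. Then 432·k ≡ 504 − 420 ≡ 84 (mod 2779).
Need 432⁻¹ mod 2779. Extended Euclid on (2779, 432):
2779 = 6*432 + 187
432 = 2*187 + 58
187 = 3*58 + 13
58 = 4*13 + 6
13 = 2*6 + 1
6 = 6*1 + 0
Back-substitute:
1 = 13 − 2·6
1 = −2·58 + 9·13
1 = 9·187 − 29·58
1 = −29·432 + 67·187
1 = 67·2779 − 431·432
432⁻¹ ≡ 2348 (mod 2779), so k ≡ 2348·84 ≡ 2702 (mod 2779).
x = 420 + 432·2702 = 1167684.

1167684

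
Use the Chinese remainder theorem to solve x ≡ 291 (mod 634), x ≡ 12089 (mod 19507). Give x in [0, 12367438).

12262485

Write x = 291 + 634·k. Then 634·k ≡ 12089 − 291 ≡ 11798 (mod 19507).
Need 634⁻¹ mod 19507. Extended Euclid on (19507, 634):
19507 = 30×634 + 487
634 = 1×487 + 147
487 = 3×147 + 46
147 = 3×46 + 9
46 = 5×9 + 1
9 = 9×1 + 0
Back-substitute:
1 = 46 − 5·9
1 = −5·147 + 16·46
1 = 16·487 − 53·147
1 = −53·634 + 69·487
1 = 69·19507 − 2123·634
634⁻¹ ≡ 17384 (mod 19507), so k ≡ 17384·11798 ≡ 19341 (mod 19507).
x = 291 + 634·19341 = 12262485.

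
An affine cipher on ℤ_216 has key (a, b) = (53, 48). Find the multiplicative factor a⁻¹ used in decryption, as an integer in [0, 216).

53

Extended Euclidean algorithm:
216 = 4·53 + 4
53 = 13·4 + 1
4 = 4·1 + 0
The gcd is 1. Working backward:
1 = 53 − 13·4
1 = −13·216 + 53·53
So 53·53 ≡ 1 (mod 216).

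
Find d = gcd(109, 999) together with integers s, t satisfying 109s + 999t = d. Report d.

Euclidean algorithm:
999 = 9*109 + 18
109 = 6*18 + 1
18 = 18*1 + 0
gcd(109, 999) = 1.
Express as a combination:
1 = 109 − 6·18
1 = −6·999 + 55·109
So 1 = (-6)·999 + (55)·109.

1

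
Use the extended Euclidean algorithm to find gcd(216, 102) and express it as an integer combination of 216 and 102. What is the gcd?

6

Apply Euclid's algorithm to 216 and 102:
216 = 2·102 + 12
102 = 8·12 + 6
12 = 2·6 + 0
gcd(216, 102) = 6.
Working backward:
6 = 102 − 8·12
6 = −8·216 + 17·102
So 6 = (-8)·216 + (17)·102.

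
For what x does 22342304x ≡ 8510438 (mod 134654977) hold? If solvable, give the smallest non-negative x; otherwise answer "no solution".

130815850

First find gcd(22342304, 134654977):
134654977 = 6×22342304 + 601153
22342304 = 37×601153 + 99643
601153 = 6×99643 + 3295
99643 = 30×3295 + 793
3295 = 4×793 + 123
793 = 6×123 + 55
123 = 2×55 + 13
55 = 4×13 + 3
13 = 4×3 + 1
3 = 3×1 + 0
gcd = 1, so a unique solution mod 134654977 exists.
Back-substitute for the Bézout coefficients:
1 = 13 − 4·3
1 = −4·55 + 17·13
1 = 17·123 − 38·55
1 = −38·793 + 245·123
1 = 245·3295 − 1018·793
1 = −1018·99643 + 30785·3295
1 = 30785·601153 − 185728·99643
1 = −185728·22342304 + 6902721·601153
1 = 6902721·134654977 − 41602054·22342304
So 22342304·(-41602054) ≡ 1 (mod 134654977), giving 22342304⁻¹ ≡ 93052923.
x ≡ 22342304⁻¹·8510438 ≡ 93052923·8510438 ≡ 130815850 (mod 134654977).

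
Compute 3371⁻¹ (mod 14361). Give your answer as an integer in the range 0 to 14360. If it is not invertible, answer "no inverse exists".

gcd(14361, 3371) by repeated division:
14361 = 4*3371 + 877
3371 = 3*877 + 740
877 = 1*740 + 137
740 = 5*137 + 55
137 = 2*55 + 27
55 = 2*27 + 1
27 = 27*1 + 0
gcd = 1, so the inverse exists. Back-substitute:
1 = 55 − 2·27
1 = −2·137 + 5·55
1 = 5·740 − 27·137
1 = −27·877 + 32·740
1 = 32·3371 − 123·877
1 = −123·14361 + 524·3371
So 3371·524 ≡ 1 (mod 14361).

524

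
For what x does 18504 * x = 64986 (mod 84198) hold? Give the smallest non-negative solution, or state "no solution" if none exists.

12949

First find gcd(18504, 84198):
84198 = 4*18504 + 10182
18504 = 1*10182 + 8322
10182 = 1*8322 + 1860
8322 = 4*1860 + 882
1860 = 2*882 + 96
882 = 9*96 + 18
96 = 5*18 + 6
18 = 3*6 + 0
gcd = 6 and 6 | 64986, so solutions exist. Divide through by 6: 3084x ≡ 10831 (mod 14033).
Now find 3084⁻¹ mod 14033:
14033 = 4*3084 + 1697
3084 = 1*1697 + 1387
1697 = 1*1387 + 310
1387 = 4*310 + 147
310 = 2*147 + 16
147 = 9*16 + 3
16 = 5*3 + 1
3 = 3*1 + 0
Back-substitute:
1 = 16 − 5·3
1 = −5·147 + 46·16
1 = 46·310 − 97·147
1 = −97·1387 + 434·310
1 = 434·1697 − 531·1387
1 = −531·3084 + 965·1697
1 = 965·14033 − 4391·3084
So 3084·(-4391) ≡ 1 (mod 14033), i.e. 3084⁻¹ ≡ 9642.
Then x ≡ 9642·10831 ≡ 12949 (mod 14033); the smallest non-negative solution is x = 12949.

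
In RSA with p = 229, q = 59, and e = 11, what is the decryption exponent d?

φ(n) = (p−1)(q−1) = 228·58 = 13224.
Need d with 11·d ≡ 1 (mod 13224). Apply the extended Euclidean algorithm:
13224 = 1202*11 + 2
11 = 5*2 + 1
2 = 2*1 + 0
Back-substitute:
1 = 11 − 5·2
1 = −5·13224 + 6011·11
So 11·6011 ≡ 1 (mod 13224), hence d = 6011.

6011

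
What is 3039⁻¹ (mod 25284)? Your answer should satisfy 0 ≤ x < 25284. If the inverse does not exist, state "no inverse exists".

no inverse exists

Euclidean algorithm on 25284, 3039:
25284 = 8*3039 + 972
3039 = 3*972 + 123
972 = 7*123 + 111
123 = 1*111 + 12
111 = 9*12 + 3
12 = 4*3 + 0
Since gcd = 3 > 1, 3039 is not a unit mod 25284.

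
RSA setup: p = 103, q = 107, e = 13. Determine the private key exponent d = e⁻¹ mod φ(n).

φ(n) = (p−1)(q−1) = 102·106 = 10812.
Need d with 13·d ≡ 1 (mod 10812). Apply the extended Euclidean algorithm:
10812 = 831·13 + 9
13 = 1·9 + 4
9 = 2·4 + 1
4 = 4·1 + 0
Back-substitute:
1 = 9 − 2·4
1 = −2·13 + 3·9
1 = 3·10812 − 2495·13
So 13·(-2495) ≡ 1 (mod 10812), hence d ≡ -2495 ≡ 8317 (mod 10812).

8317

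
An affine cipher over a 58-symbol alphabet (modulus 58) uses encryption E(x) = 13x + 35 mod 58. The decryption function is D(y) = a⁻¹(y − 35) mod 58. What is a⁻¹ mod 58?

Extended Euclidean algorithm:
58 = 4*13 + 6
13 = 2*6 + 1
6 = 6*1 + 0
The gcd is 1. Working backward:
1 = 13 − 2·6
1 = −2·58 + 9·13
So 13·9 ≡ 1 (mod 58).

9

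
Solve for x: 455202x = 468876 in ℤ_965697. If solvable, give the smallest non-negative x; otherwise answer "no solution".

90295

First find gcd(455202, 965697):
965697 = 2·455202 + 55293
455202 = 8·55293 + 12858
55293 = 4·12858 + 3861
12858 = 3·3861 + 1275
3861 = 3·1275 + 36
1275 = 35·36 + 15
36 = 2·15 + 6
15 = 2·6 + 3
6 = 2·3 + 0
gcd = 3 and 3 | 468876, so solutions exist. Divide through by 3: 151734x ≡ 156292 (mod 321899).
Now find 151734⁻¹ mod 321899:
321899 = 2·151734 + 18431
151734 = 8·18431 + 4286
18431 = 4·4286 + 1287
4286 = 3·1287 + 425
1287 = 3·425 + 12
425 = 35·12 + 5
12 = 2·5 + 2
5 = 2·2 + 1
2 = 2·1 + 0
Back-substitute:
1 = 5 − 2·2
1 = −2·12 + 5·5
1 = 5·425 − 177·12
1 = −177·1287 + 536·425
1 = 536·4286 − 1785·1287
1 = −1785·18431 + 7676·4286
1 = 7676·151734 − 63193·18431
1 = −63193·321899 + 134062·151734
So 151734⁻¹ ≡ 134062 (mod 321899).
Then x ≡ 134062·156292 ≡ 90295 (mod 321899); the smallest non-negative solution is x = 90295.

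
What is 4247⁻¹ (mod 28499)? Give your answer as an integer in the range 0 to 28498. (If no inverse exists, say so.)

gcd(28499, 4247) by repeated division:
28499 = 6×4247 + 3017
4247 = 1×3017 + 1230
3017 = 2×1230 + 557
1230 = 2×557 + 116
557 = 4×116 + 93
116 = 1×93 + 23
93 = 4×23 + 1
23 = 23×1 + 0
The gcd is 1. Working backward:
1 = 93 − 4·23
1 = −4·116 + 5·93
1 = 5·557 − 24·116
1 = −24·1230 + 53·557
1 = 53·3017 − 130·1230
1 = −130·4247 + 183·3017
1 = 183·28499 − 1228·4247
Hence 4247⁻¹ ≡ -1228 ≡ 27271 (mod 28499).

27271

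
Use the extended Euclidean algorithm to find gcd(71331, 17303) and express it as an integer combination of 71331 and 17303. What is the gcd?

Repeated division:
71331 = 4*17303 + 2119
17303 = 8*2119 + 351
2119 = 6*351 + 13
351 = 27*13 + 0
gcd(71331, 17303) = 13.
Back-substituting:
13 = 2119 − 6·351
13 = −6·17303 + 49·2119
13 = 49·71331 − 202·17303
So 13 = (49)·71331 + (-202)·17303.

13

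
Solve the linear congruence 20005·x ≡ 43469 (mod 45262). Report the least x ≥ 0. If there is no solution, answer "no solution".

First find gcd(20005, 45262):
45262 = 2×20005 + 5252
20005 = 3×5252 + 4249
5252 = 1×4249 + 1003
4249 = 4×1003 + 237
1003 = 4×237 + 55
237 = 4×55 + 17
55 = 3×17 + 4
17 = 4×4 + 1
4 = 4×1 + 0
gcd = 1, so a unique solution mod 45262 exists.
Back-substitute for the Bézout coefficients:
1 = 17 − 4·4
1 = −4·55 + 13·17
1 = 13·237 − 56·55
1 = −56·1003 + 237·237
1 = 237·4249 − 1004·1003
1 = −1004·5252 + 1241·4249
1 = 1241·20005 − 4727·5252
1 = −4727·45262 + 10695·20005
So 20005·(10695) ≡ 1 (mod 45262), giving 20005⁻¹ ≡ 10695.
x ≡ 20005⁻¹·43469 ≡ 10695·43469 ≡ 14953 (mod 45262).

14953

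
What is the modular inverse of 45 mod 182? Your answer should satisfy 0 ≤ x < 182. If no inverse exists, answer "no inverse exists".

Run Euclid on (182, 45):
182 = 4*45 + 2
45 = 22*2 + 1
2 = 2*1 + 0
The gcd is 1. Working backward:
1 = 45 − 22·2
1 = −22·182 + 89·45
So 45·89 ≡ 1 (mod 182).

89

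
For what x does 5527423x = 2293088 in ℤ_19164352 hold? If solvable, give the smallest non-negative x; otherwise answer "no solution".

8561504

First find gcd(5527423, 19164352):
19164352 = 3×5527423 + 2582083
5527423 = 2×2582083 + 363257
2582083 = 7×363257 + 39284
363257 = 9×39284 + 9701
39284 = 4×9701 + 480
9701 = 20×480 + 101
480 = 4×101 + 76
101 = 1×76 + 25
76 = 3×25 + 1
25 = 25×1 + 0
gcd = 1, so a unique solution mod 19164352 exists.
Back-substitute for the Bézout coefficients:
1 = 76 − 3·25
1 = −3·101 + 4·76
1 = 4·480 − 19·101
1 = −19·9701 + 384·480
1 = 384·39284 − 1555·9701
1 = −1555·363257 + 14379·39284
1 = 14379·2582083 − 102208·363257
1 = −102208·5527423 + 218795·2582083
1 = 218795·19164352 − 758593·5527423
So 5527423·(-758593) ≡ 1 (mod 19164352), giving 5527423⁻¹ ≡ 18405759.
x ≡ 5527423⁻¹·2293088 ≡ 18405759·2293088 ≡ 8561504 (mod 19164352).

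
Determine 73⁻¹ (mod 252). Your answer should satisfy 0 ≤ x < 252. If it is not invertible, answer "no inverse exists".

145

gcd(252, 73) by repeated division:
252 = 3*73 + 33
73 = 2*33 + 7
33 = 4*7 + 5
7 = 1*5 + 2
5 = 2*2 + 1
2 = 2*1 + 0
The gcd is 1. Working backward:
1 = 5 − 2·2
1 = −2·7 + 3·5
1 = 3·33 − 14·7
1 = −14·73 + 31·33
1 = 31·252 − 107·73
Thus 73·(-107) ≡ 1 (mod 252); reducing, -107 mod 252 = 145.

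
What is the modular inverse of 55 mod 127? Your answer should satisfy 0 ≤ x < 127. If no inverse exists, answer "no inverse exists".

Run Euclid on (127, 55):
127 = 2·55 + 17
55 = 3·17 + 4
17 = 4·4 + 1
4 = 4·1 + 0
Since gcd(55, 127) = 1, back-substitute to write 1 as a combination:
1 = 17 − 4·4
1 = −4·55 + 13·17
1 = 13·127 − 30·55
So 55·(-30) ≡ 1 (mod 127), and -30 ≡ 97 (mod 127).

97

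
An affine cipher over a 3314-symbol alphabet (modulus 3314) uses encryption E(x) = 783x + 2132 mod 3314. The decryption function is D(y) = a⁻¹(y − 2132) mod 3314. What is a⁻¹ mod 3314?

Extended Euclidean algorithm:
3314 = 4*783 + 182
783 = 4*182 + 55
182 = 3*55 + 17
55 = 3*17 + 4
17 = 4*4 + 1
4 = 4*1 + 0
Since gcd(783, 3314) = 1, back-substitute to write 1 as a combination:
1 = 17 − 4·4
1 = −4·55 + 13·17
1 = 13·182 − 43·55
1 = −43·783 + 185·182
1 = 185·3314 − 783·783
So 783·(-783) ≡ 1 (mod 3314), and -783 ≡ 2531 (mod 3314).

2531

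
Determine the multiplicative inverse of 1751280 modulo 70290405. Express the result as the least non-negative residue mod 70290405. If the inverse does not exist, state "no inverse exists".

Compute gcd(1751280, 70290405):
70290405 = 40*1751280 + 239205
1751280 = 7*239205 + 76845
239205 = 3*76845 + 8670
76845 = 8*8670 + 7485
8670 = 1*7485 + 1185
7485 = 6*1185 + 375
1185 = 3*375 + 60
375 = 6*60 + 15
60 = 4*15 + 0
The gcd is 15, not 1, hence no inverse exists.

no inverse exists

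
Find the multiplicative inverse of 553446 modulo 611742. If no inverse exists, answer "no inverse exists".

no inverse exists

Compute gcd(553446, 611742):
611742 = 1*553446 + 58296
553446 = 9*58296 + 28782
58296 = 2*28782 + 732
28782 = 39*732 + 234
732 = 3*234 + 30
234 = 7*30 + 24
30 = 1*24 + 6
24 = 4*6 + 0
gcd(553446, 611742) = 6 ≠ 1, so 553446 has no multiplicative inverse modulo 611742.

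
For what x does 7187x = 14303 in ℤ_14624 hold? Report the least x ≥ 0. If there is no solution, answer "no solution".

First find gcd(7187, 14624):
14624 = 2*7187 + 250
7187 = 28*250 + 187
250 = 1*187 + 63
187 = 2*63 + 61
63 = 1*61 + 2
61 = 30*2 + 1
2 = 2*1 + 0
gcd = 1, so a unique solution mod 14624 exists.
Back-substitute for the Bézout coefficients:
1 = 61 − 30·2
1 = −30·63 + 31·61
1 = 31·187 − 92·63
1 = −92·250 + 123·187
1 = 123·7187 − 3536·250
1 = −3536·14624 + 7195·7187
So 7187·(7195) ≡ 1 (mod 14624), giving 7187⁻¹ ≡ 7195.
x ≡ 7187⁻¹·14303 ≡ 7195·14303 ≡ 997 (mod 14624).

997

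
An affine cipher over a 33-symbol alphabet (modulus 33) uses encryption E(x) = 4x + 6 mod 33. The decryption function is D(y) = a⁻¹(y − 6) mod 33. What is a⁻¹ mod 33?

25

Apply the Euclidean algorithm to 33 and 4:
33 = 8×4 + 1
4 = 4×1 + 0
gcd = 1, so the inverse exists. Back-substitute:
1 = 33 − 8·4
Thus 4·(-8) ≡ 1 (mod 33); reducing, -8 mod 33 = 25.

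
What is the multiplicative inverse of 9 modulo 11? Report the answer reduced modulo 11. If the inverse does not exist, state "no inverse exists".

5

Apply the Euclidean algorithm to 11 and 9:
11 = 1*9 + 2
9 = 4*2 + 1
2 = 2*1 + 0
gcd = 1, so the inverse exists. Back-substitute:
1 = 9 − 4·2
1 = −4·11 + 5·9
So 9·5 ≡ 1 (mod 11).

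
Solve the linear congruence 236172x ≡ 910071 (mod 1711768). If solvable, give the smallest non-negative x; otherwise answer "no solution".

gcd(236172, 1711768):
1711768 = 7·236172 + 58564
236172 = 4·58564 + 1916
58564 = 30·1916 + 1084
1916 = 1·1084 + 832
1084 = 1·832 + 252
832 = 3·252 + 76
252 = 3·76 + 24
76 = 3·24 + 4
24 = 6·4 + 0
gcd = 4, but 4 ∤ 910071, so the congruence has no solution.

no solution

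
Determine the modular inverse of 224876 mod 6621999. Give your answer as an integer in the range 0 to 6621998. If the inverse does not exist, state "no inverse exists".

Apply the Euclidean algorithm to 6621999 and 224876:
6621999 = 29*224876 + 100595
224876 = 2*100595 + 23686
100595 = 4*23686 + 5851
23686 = 4*5851 + 282
5851 = 20*282 + 211
282 = 1*211 + 71
211 = 2*71 + 69
71 = 1*69 + 2
69 = 34*2 + 1
2 = 2*1 + 0
Since gcd(224876, 6621999) = 1, back-substitute to write 1 as a combination:
1 = 69 − 34·2
1 = −34·71 + 35·69
1 = 35·211 − 104·71
1 = −104·282 + 139·211
1 = 139·5851 − 2884·282
1 = −2884·23686 + 11675·5851
1 = 11675·100595 − 49584·23686
1 = −49584·224876 + 110843·100595
1 = 110843·6621999 − 3264031·224876
So 224876·(-3264031) ≡ 1 (mod 6621999), and -3264031 ≡ 3357968 (mod 6621999).

3357968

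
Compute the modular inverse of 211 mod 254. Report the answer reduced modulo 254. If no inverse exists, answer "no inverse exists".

189

Run Euclid on (254, 211):
254 = 1×211 + 43
211 = 4×43 + 39
43 = 1×39 + 4
39 = 9×4 + 3
4 = 1×3 + 1
3 = 3×1 + 0
Since gcd(211, 254) = 1, back-substitute to write 1 as a combination:
1 = 4 − 3
1 = −39 + 10·4
1 = 10·43 − 11·39
1 = −11·211 + 54·43
1 = 54·254 − 65·211
So 211·(-65) ≡ 1 (mod 254), and -65 ≡ 189 (mod 254).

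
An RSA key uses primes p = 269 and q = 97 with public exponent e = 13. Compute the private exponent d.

23749

φ(n) = (p−1)(q−1) = 268·96 = 25728.
Need d with 13·d ≡ 1 (mod 25728). Apply the extended Euclidean algorithm:
25728 = 1979·13 + 1
13 = 13·1 + 0
Back-substitute:
1 = 25728 − 1979·13
So 13·(-1979) ≡ 1 (mod 25728), hence d ≡ -1979 ≡ 23749 (mod 25728).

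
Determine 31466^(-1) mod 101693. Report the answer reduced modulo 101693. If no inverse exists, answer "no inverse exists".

52359

Extended Euclidean algorithm:
101693 = 3*31466 + 7295
31466 = 4*7295 + 2286
7295 = 3*2286 + 437
2286 = 5*437 + 101
437 = 4*101 + 33
101 = 3*33 + 2
33 = 16*2 + 1
2 = 2*1 + 0
Since gcd(31466, 101693) = 1, back-substitute to write 1 as a combination:
1 = 33 − 16·2
1 = −16·101 + 49·33
1 = 49·437 − 212·101
1 = −212·2286 + 1109·437
1 = 1109·7295 − 3539·2286
1 = −3539·31466 + 15265·7295
1 = 15265·101693 − 49334·31466
So 31466·(-49334) ≡ 1 (mod 101693), and -49334 ≡ 52359 (mod 101693).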